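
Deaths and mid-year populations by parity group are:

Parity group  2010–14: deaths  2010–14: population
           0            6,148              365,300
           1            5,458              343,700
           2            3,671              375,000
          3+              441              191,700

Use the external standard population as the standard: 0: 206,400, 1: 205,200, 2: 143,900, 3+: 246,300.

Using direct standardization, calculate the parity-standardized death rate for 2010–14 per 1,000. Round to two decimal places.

10.86

Parity-specific rates per 1,000 for 2010–14: 16.830, 15.880, 9.789, 2.300.
Standard total = 801,800; weights = 0.2574, 0.2559, 0.1795, 0.3072.
Standardized rate: 0.2574×16.830 + 0.2559×15.880 + 0.1795×9.789 + 0.3072×2.300 = 10.8601 per 1,000.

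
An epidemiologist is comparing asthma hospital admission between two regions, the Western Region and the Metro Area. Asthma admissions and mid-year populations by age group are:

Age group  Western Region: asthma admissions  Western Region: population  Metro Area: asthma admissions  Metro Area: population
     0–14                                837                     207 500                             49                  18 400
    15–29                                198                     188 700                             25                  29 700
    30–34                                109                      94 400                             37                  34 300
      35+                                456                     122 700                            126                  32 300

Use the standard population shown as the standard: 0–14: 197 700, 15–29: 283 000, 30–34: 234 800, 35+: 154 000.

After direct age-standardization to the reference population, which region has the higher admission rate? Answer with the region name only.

Western Region

Age-specific rates per 10 000 for the Western Region: 40.34, 10.49, 11.55, 37.16.
For the Metro Area: 26.63, 8.42, 10.79, 39.01.
Standard total = 869 500; weights = 0.2274, 0.3255, 0.2700, 0.1771.
The Western Region: 0.2274×40.34 + 0.3255×10.49 + 0.2700×11.55 + 0.1771×37.16 = 22.2870 per 10 000.
The Metro Area: 0.2274×26.63 + 0.3255×8.42 + 0.2700×10.79 + 0.1771×39.01 = 18.6167 per 10 000.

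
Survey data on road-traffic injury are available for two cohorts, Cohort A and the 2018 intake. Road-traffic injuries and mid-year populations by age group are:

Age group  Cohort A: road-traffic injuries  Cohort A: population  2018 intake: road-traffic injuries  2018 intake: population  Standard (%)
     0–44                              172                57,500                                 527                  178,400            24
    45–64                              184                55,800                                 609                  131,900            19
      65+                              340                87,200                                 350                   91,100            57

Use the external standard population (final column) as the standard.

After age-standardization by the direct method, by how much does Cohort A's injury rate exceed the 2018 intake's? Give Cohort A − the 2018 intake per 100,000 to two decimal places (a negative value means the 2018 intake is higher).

-20.92

Age-specific rates per 100,000 for Cohort A: 299.13, 329.75, 389.91.
For the 2018 intake: 295.40, 461.71, 384.19.
Standard weights: 0.24, 0.19, 0.57.
Cohort A: 0.2400×299.13 + 0.1900×329.75 + 0.5700×389.91 = 356.6913 per 100,000.
The 2018 intake: 0.2400×295.40 + 0.1900×461.71 + 0.5700×384.19 = 377.6125 per 100,000.
Difference = 356.6913 − 377.6125 = -20.9212.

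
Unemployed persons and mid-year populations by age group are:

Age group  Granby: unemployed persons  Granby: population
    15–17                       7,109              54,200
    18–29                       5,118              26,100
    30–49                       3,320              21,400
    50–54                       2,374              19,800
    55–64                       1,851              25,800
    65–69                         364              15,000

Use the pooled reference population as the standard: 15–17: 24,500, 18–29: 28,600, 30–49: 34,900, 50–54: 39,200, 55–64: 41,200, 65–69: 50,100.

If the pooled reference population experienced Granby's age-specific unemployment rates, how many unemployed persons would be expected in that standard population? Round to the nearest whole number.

23108

Age-specific rates per 1,000 for Granby: 131.162, 196.092, 155.140, 119.899, 71.744, 24.267.
Expected unemployed persons = Σ (standard pop × age-specific rate ÷ 1,000)
= 24,500×131.162/1,000 + 28,600×196.092/1,000 + 34,900×155.140/1,000 + 39,200×119.899/1,000 + 41,200×71.744/1,000 + 50,100×24.267/1,000
= 3213.48 + 5608.23 + 5414.39 + 4700.04 + 2955.86 + 1215.76 = 23107.76.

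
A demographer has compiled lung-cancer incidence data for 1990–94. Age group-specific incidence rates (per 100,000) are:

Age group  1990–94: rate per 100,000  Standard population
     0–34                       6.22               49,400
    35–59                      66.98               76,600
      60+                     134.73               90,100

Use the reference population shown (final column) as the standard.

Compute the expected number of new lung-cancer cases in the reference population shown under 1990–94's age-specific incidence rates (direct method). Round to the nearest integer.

Expected new lung-cancer cases = Σ (standard pop × age-specific rate ÷ 100,000)
= 49,400×6.22/100,000 + 76,600×66.98/100,000 + 90,100×134.73/100,000
= 3.07 + 51.31 + 121.39 = 175.77.

176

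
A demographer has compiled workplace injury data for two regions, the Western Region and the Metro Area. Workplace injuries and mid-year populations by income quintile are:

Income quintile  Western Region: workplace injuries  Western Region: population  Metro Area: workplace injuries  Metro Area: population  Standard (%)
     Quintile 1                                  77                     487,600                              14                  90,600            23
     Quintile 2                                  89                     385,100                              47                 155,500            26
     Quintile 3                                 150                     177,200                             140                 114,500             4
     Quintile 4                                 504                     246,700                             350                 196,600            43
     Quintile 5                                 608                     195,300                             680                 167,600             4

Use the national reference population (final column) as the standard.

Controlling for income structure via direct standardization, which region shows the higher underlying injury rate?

Western Region

Income-specific rates per 10,000 for the Western Region: 1.58, 2.31, 8.47, 20.43, 31.13.
For the Metro Area: 1.55, 3.02, 12.23, 17.80, 40.57.
Standard weights: 0.23, 0.26, 0.04, 0.43, 0.04.
The Western Region: 0.2300×1.58 + 0.2600×2.31 + 0.0400×8.47 + 0.4300×20.43 + 0.0400×31.13 = 11.3327 per 10,000.
The Metro Area: 0.2300×1.55 + 0.2600×3.02 + 0.0400×12.23 + 0.4300×17.80 + 0.0400×40.57 = 10.9084 per 10,000.
The crude rates (9.57 vs 16.98) would put the Metro Area higher, but that reflects its income composition; once standardized to a common income structure, the Western Region has the higher underlying rate.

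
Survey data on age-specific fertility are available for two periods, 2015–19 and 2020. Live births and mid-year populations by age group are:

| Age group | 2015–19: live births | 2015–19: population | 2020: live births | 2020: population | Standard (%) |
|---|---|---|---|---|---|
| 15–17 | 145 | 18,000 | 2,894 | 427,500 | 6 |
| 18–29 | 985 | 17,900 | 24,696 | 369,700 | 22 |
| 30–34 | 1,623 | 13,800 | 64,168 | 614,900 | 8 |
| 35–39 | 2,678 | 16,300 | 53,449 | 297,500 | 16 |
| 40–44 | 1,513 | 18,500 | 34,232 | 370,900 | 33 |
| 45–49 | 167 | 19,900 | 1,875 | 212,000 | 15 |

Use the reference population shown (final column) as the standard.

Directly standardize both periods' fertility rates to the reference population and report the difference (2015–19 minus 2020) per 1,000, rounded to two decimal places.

-7.45

Age-specific rates per 1,000 for 2015–19: 8.056, 55.028, 117.609, 164.294, 81.784, 8.392.
For 2020: 6.770, 66.800, 104.355, 179.661, 92.294, 8.844.
Standard weights: 0.06, 0.22, 0.08, 0.16, 0.33, 0.15.
2015–19: 0.0600×8.056 + 0.2200×55.028 + 0.0800×117.609 + 0.1600×164.294 + 0.3300×81.784 + 0.1500×8.392 = 76.5327 per 1,000.
2020: 0.0600×6.770 + 0.2200×66.800 + 0.0800×104.355 + 0.1600×179.661 + 0.3300×92.294 + 0.1500×8.844 = 83.9801 per 1,000.
Difference = 76.5327 − 83.9801 = -7.4474.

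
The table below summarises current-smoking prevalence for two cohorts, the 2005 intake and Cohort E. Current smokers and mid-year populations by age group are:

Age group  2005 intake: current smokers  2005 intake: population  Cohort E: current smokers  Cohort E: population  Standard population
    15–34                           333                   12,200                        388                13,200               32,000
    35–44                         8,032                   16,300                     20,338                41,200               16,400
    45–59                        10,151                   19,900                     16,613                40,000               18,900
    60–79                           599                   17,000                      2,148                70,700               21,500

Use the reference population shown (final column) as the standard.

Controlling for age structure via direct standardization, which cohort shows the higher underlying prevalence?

Age-specific rates per 1,000 for the 2005 intake: 27.295, 492.761, 510.101, 35.235.
For Cohort E: 29.394, 493.641, 415.325, 30.382.
Standard total = 88,800; weights = 0.3604, 0.1847, 0.2128, 0.2421.
The 2005 intake: 0.3604×27.295 + 0.1847×492.761 + 0.2128×510.101 + 0.2421×35.235 = 217.9412 per 1,000.
Cohort E: 0.3604×29.394 + 0.1847×493.641 + 0.2128×415.325 + 0.2421×30.382 = 197.5132 per 1,000.

2005 intake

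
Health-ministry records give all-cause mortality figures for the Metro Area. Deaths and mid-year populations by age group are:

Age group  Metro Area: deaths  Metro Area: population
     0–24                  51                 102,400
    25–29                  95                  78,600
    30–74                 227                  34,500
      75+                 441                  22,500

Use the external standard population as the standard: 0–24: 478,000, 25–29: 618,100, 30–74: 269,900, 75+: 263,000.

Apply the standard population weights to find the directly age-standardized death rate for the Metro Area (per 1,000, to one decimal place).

Age-specific rates per 1,000 for the Metro Area: 0.498, 1.209, 6.580, 19.600.
Standard total = 1,629,000; weights = 0.2934, 0.3794, 0.1657, 0.1614.
Standardized rate: 0.2934×0.498 + 0.3794×1.209 + 0.1657×6.580 + 0.1614×19.600 = 4.8593 per 1,000.

4.9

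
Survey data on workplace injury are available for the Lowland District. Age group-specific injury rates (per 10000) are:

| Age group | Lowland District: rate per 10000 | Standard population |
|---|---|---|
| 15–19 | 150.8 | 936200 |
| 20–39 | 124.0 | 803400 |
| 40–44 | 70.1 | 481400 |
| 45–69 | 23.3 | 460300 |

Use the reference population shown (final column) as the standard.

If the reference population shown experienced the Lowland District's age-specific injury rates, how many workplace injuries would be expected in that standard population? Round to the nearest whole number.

28527

Expected workplace injuries = Σ (standard pop × age-specific rate ÷ 10000)
= 936200×150.8/10000 + 803400×124.0/10000 + 481400×70.1/10000 + 460300×23.3/10000
= 14117.90 + 9962.16 + 3374.61 + 1072.50 = 28527.17.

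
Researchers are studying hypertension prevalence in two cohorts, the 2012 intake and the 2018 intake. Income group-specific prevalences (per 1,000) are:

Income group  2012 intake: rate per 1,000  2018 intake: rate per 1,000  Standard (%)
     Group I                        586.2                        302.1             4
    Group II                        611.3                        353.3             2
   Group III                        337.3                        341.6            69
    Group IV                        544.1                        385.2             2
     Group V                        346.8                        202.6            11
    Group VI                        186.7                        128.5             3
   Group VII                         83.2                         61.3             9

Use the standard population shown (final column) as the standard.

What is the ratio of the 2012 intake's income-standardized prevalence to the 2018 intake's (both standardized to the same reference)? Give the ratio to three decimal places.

Standard weights: 0.04, 0.02, 0.69, 0.02, 0.11, 0.03, 0.09.
The 2012 intake: 0.0400×586.2 + 0.0200×611.3 + 0.6900×337.3 + 0.0200×544.1 + 0.1100×346.8 + 0.0300×186.7 + 0.0900×83.2 = 330.5300 per 1,000.
The 2018 intake: 0.0400×302.1 + 0.0200×353.3 + 0.6900×341.6 + 0.0200×385.2 + 0.1100×202.6 + 0.0300×128.5 + 0.0900×61.3 = 294.2160 per 1,000.
Ratio = 330.5300 ÷ 294.2160 = 1.12343.

1.123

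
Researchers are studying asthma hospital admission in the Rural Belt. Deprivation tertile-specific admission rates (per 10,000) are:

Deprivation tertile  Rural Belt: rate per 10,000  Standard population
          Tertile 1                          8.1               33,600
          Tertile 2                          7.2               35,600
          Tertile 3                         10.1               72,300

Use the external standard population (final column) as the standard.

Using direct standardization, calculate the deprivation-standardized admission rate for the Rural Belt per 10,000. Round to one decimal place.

Standard total = 141,500; weights = 0.2375, 0.2516, 0.5110.
Standardized rate: 0.2375×8.1 + 0.2516×7.2 + 0.5110×10.1 = 8.8955 per 10,000.

8.9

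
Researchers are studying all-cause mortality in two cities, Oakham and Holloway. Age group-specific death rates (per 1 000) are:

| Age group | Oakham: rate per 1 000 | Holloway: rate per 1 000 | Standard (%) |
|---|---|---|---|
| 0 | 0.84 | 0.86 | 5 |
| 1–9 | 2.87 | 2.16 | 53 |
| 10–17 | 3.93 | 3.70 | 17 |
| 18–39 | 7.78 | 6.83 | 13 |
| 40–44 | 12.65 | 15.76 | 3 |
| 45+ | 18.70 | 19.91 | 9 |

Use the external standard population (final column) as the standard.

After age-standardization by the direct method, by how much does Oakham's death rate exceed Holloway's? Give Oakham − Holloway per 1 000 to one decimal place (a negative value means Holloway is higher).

Standard weights: 0.05, 0.53, 0.17, 0.13, 0.03, 0.09.
Oakham: 0.0500×0.84 + 0.5300×2.87 + 0.1700×3.93 + 0.1300×7.78 + 0.0300×12.65 + 0.0900×18.70 = 5.3051 per 1 000.
Holloway: 0.0500×0.86 + 0.5300×2.16 + 0.1700×3.70 + 0.1300×6.83 + 0.0300×15.76 + 0.0900×19.91 = 4.9694 per 1 000.
Difference = 5.3051 − 4.9694 = 0.3357.

0.3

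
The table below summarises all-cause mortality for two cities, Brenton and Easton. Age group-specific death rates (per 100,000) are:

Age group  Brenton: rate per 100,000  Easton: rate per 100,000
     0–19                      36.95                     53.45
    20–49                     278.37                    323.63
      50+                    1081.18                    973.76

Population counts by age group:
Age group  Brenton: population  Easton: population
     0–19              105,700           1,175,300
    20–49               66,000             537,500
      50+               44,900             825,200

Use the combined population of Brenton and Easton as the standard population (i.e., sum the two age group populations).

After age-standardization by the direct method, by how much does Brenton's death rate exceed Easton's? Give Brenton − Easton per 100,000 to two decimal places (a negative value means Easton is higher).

Combined standard total = 2,754,600; weights = 0.4650, 0.2191, 0.3159.
Brenton: 0.4650×36.95 + 0.2191×278.37 + 0.3159×1081.18 = 419.6849 per 100,000.
Easton: 0.4650×53.45 + 0.2191×323.63 + 0.3159×973.76 = 403.3430 per 100,000.
Difference = 419.6849 − 403.3430 = 16.3418.

16.34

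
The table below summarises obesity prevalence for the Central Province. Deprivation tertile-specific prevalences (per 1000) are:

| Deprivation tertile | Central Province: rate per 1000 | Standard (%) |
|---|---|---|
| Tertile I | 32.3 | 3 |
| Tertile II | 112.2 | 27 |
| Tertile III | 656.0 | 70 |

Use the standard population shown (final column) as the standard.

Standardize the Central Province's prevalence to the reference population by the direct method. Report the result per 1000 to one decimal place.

Standard weights: 0.03, 0.27, 0.70.
Standardized rate: 0.0300×32.3 + 0.2700×112.2 + 0.7000×656.0 = 490.4630 per 1000.

490.5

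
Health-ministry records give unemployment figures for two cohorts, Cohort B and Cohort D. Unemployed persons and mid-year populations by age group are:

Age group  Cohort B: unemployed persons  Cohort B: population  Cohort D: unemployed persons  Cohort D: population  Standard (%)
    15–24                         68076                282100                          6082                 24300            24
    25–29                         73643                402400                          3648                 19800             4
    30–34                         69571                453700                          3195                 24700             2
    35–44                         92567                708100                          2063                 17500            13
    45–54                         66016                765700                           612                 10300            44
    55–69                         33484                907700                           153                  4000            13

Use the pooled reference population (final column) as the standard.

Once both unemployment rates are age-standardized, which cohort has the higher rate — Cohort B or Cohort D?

Cohort B

Age-specific rates per 1000 for Cohort B: 241.319, 183.009, 153.341, 130.726, 86.217, 36.889.
For Cohort D: 250.288, 184.242, 129.352, 117.886, 59.417, 38.250.
Standard weights: 0.24, 0.04, 0.02, 0.13, 0.44, 0.13.
Cohort B: 0.2400×241.319 + 0.0400×183.009 + 0.0200×153.341 + 0.1300×130.726 + 0.4400×86.217 + 0.1300×36.889 = 128.0289 per 1000.
Cohort D: 0.2400×250.288 + 0.0400×184.242 + 0.0200×129.352 + 0.1300×117.886 + 0.4400×59.417 + 0.1300×38.250 = 116.4672 per 1000.
The crude rates (114.60 vs 156.59) would put Cohort D higher, but that reflects its age composition; once standardized to a common age structure, Cohort B has the higher underlying rate.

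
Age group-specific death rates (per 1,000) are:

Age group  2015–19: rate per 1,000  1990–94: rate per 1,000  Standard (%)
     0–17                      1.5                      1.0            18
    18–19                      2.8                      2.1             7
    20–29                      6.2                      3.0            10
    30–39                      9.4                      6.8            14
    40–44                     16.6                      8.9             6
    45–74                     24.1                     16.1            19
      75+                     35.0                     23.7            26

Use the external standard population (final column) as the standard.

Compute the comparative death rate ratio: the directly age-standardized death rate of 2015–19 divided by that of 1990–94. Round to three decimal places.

Standard weights: 0.18, 0.07, 0.10, 0.14, 0.06, 0.19, 0.26.
2015–19: 0.1800×1.5 + 0.0700×2.8 + 0.1000×6.2 + 0.1400×9.4 + 0.0600×16.6 + 0.1900×24.1 + 0.2600×35.0 = 17.0770 per 1,000.
1990–94: 0.1800×1.0 + 0.0700×2.1 + 0.1000×3.0 + 0.1400×6.8 + 0.0600×8.9 + 0.1900×16.1 + 0.2600×23.7 = 11.3340 per 1,000.
Ratio = 17.0770 ÷ 11.3340 = 1.50671.

1.507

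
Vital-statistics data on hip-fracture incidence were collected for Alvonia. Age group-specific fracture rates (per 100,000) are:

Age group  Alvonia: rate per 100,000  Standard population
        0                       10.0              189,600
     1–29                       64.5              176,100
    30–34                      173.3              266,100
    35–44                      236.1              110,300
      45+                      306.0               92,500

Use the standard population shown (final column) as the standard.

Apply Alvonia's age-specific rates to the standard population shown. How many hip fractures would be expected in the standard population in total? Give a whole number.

1137

Expected hip fractures = Σ (standard pop × age-specific rate ÷ 100,000)
= 189,600×10.0/100,000 + 176,100×64.5/100,000 + 266,100×173.3/100,000 + 110,300×236.1/100,000 + 92,500×306.0/100,000
= 18.96 + 113.58 + 461.15 + 260.42 + 283.05 = 1137.16.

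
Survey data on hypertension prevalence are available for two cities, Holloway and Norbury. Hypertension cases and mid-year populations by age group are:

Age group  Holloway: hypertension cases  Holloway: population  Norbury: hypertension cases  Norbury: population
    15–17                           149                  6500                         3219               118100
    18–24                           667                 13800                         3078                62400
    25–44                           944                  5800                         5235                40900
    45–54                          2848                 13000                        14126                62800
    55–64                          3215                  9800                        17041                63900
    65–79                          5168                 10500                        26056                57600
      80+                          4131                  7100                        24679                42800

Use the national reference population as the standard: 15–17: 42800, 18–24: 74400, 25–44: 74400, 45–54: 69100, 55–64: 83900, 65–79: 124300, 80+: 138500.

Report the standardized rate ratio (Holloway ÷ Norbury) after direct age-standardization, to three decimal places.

1.068

Age-specific rates per 1000 for Holloway: 22.923, 48.333, 162.759, 219.077, 328.061, 492.190, 581.831.
For Norbury: 27.257, 49.327, 127.995, 224.936, 266.682, 452.361, 576.612.
Standard total = 607400; weights = 0.0705, 0.1225, 0.1225, 0.1138, 0.1381, 0.2046, 0.2280.
Holloway: 0.0705×22.923 + 0.1225×48.333 + 0.1225×162.759 + 0.1138×219.077 + 0.1381×328.061 + 0.2046×492.190 + 0.2280×581.831 = 331.1027 per 1000.
Norbury: 0.0705×27.257 + 0.1225×49.327 + 0.1225×127.995 + 0.1138×224.936 + 0.1381×266.682 + 0.2046×452.361 + 0.2280×576.612 = 310.1191 per 1000.
Ratio = 331.1027 ÷ 310.1191 = 1.06766.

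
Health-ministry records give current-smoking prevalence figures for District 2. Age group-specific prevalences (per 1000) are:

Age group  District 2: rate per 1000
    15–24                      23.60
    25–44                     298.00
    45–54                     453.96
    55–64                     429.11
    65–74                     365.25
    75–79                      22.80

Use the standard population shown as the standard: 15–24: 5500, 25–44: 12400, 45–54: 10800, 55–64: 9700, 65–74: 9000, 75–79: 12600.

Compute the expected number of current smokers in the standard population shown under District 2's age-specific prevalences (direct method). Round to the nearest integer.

Expected current smokers = Σ (standard pop × age-specific rate ÷ 1000)
= 5500×23.60/1000 + 12400×298.00/1000 + 10800×453.96/1000 + 9700×429.11/1000 + 9000×365.25/1000 + 12600×22.80/1000
= 129.80 + 3695.20 + 4902.77 + 4162.37 + 3287.25 + 287.28 = 16464.67.

16465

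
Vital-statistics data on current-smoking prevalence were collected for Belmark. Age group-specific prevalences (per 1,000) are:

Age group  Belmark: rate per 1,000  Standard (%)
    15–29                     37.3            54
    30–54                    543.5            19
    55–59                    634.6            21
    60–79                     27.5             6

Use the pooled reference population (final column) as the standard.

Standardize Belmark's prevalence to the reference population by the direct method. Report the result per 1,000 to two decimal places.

258.32

Standard weights: 0.54, 0.19, 0.21, 0.06.
Standardized rate: 0.5400×37.3 + 0.1900×543.5 + 0.2100×634.6 + 0.0600×27.5 = 258.3230 per 1,000.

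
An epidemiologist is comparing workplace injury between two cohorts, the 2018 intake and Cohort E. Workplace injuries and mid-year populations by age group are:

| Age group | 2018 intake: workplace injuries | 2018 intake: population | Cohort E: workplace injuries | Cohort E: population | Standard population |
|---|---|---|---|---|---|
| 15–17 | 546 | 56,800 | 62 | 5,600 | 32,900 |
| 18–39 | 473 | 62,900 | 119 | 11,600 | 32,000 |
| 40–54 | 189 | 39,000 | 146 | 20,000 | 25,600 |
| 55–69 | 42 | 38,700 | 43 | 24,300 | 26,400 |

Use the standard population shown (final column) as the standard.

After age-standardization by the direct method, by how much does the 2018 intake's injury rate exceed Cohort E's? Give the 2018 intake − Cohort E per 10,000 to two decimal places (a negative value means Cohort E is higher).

-18.52

Age-specific rates per 10,000 for the 2018 intake: 96.13, 75.20, 48.46, 10.85.
For Cohort E: 110.71, 102.59, 73.00, 17.70.
Standard total = 116,900; weights = 0.2814, 0.2737, 0.2190, 0.2258.
The 2018 intake: 0.2814×96.13 + 0.2737×75.20 + 0.2190×48.46 + 0.2258×10.85 = 60.7019 per 10,000.
Cohort E: 0.2814×110.71 + 0.2737×102.59 + 0.2190×73.00 + 0.2258×17.70 = 79.2234 per 10,000.
Difference = 60.7019 − 79.2234 = -18.5215.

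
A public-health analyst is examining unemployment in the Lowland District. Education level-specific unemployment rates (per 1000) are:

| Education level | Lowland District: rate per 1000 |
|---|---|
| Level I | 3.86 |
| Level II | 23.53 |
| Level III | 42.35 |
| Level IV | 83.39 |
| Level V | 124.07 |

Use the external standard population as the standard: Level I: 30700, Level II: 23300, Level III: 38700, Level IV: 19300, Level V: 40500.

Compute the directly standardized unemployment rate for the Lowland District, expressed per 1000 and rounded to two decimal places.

58.62

Standard total = 152500; weights = 0.2013, 0.1528, 0.2538, 0.1266, 0.2656.
Standardized rate: 0.2013×3.86 + 0.1528×23.53 + 0.2538×42.35 + 0.1266×83.39 + 0.2656×124.07 = 58.6227 per 1000.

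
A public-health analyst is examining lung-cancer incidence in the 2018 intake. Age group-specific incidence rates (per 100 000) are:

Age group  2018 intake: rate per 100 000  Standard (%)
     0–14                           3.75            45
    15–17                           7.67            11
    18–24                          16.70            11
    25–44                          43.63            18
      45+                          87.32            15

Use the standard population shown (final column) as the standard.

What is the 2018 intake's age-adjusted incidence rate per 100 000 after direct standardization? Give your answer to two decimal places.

25.32

Standard weights: 0.45, 0.11, 0.11, 0.18, 0.15.
Standardized rate: 0.4500×3.75 + 0.1100×7.67 + 0.1100×16.70 + 0.1800×43.63 + 0.1500×87.32 = 25.3196 per 100 000.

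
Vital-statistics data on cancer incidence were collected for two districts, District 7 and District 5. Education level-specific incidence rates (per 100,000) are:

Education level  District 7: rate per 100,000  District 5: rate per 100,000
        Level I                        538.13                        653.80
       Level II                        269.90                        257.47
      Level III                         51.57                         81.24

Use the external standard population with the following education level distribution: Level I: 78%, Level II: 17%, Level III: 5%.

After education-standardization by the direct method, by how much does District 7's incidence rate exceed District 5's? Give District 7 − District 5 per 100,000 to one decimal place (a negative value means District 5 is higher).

Standard weights: 0.78, 0.17, 0.05.
District 7: 0.7800×538.13 + 0.1700×269.90 + 0.0500×51.57 = 468.2029 per 100,000.
District 5: 0.7800×653.80 + 0.1700×257.47 + 0.0500×81.24 = 557.7959 per 100,000.
Difference = 468.2029 − 557.7959 = -89.5930.

-89.6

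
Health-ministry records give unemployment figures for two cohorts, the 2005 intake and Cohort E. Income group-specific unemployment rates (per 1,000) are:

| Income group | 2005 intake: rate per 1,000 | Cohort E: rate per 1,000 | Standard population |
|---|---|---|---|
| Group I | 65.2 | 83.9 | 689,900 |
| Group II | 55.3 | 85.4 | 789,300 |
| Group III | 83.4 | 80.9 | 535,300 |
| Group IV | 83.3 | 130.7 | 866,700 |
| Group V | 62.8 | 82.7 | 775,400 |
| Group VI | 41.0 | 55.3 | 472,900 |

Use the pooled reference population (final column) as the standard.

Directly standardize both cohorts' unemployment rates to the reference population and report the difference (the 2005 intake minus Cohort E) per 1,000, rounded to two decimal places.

-23.88

Standard total = 4,129,500; weights = 0.1671, 0.1911, 0.1296, 0.2099, 0.1878, 0.1145.
The 2005 intake: 0.1671×65.2 + 0.1911×55.3 + 0.1296×83.4 + 0.2099×83.3 + 0.1878×62.8 + 0.1145×41.0 = 66.2438 per 1,000.
Cohort E: 0.1671×83.9 + 0.1911×85.4 + 0.1296×80.9 + 0.2099×130.7 + 0.1878×82.7 + 0.1145×55.3 = 90.1197 per 1,000.
Difference = 66.2438 − 90.1197 = -23.8758.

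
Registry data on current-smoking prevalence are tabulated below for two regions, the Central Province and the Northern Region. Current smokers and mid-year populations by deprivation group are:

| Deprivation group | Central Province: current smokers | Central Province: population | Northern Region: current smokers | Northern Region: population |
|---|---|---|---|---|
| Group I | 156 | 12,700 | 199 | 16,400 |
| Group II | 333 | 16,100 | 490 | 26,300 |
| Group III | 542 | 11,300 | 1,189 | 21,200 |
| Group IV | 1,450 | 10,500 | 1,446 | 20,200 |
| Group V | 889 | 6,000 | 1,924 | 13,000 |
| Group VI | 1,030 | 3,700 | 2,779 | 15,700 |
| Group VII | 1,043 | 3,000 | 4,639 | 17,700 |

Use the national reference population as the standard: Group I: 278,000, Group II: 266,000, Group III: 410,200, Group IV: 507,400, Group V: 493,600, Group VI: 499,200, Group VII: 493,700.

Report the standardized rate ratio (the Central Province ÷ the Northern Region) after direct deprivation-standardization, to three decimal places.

Deprivation-specific rates per 1,000 for the Central Province: 12.283, 20.683, 47.965, 138.095, 148.167, 278.378, 347.667.
For the Northern Region: 12.134, 18.631, 56.085, 71.584, 148.000, 177.006, 262.090.
Standard total = 2,948,100; weights = 0.0943, 0.0902, 0.1391, 0.1721, 0.1674, 0.1693, 0.1675.
The Central Province: 0.0943×12.283 + 0.0902×20.683 + 0.1391×47.965 + 0.1721×138.095 + 0.1674×148.167 + 0.1693×278.378 + 0.1675×347.667 = 163.6328 per 1,000.
The Northern Region: 0.0943×12.134 + 0.0902×18.631 + 0.1391×56.085 + 0.1721×71.584 + 0.1674×148.000 + 0.1693×177.006 + 0.1675×262.090 = 121.5920 per 1,000.
Ratio = 163.6328 ÷ 121.5920 = 1.34575.

1.346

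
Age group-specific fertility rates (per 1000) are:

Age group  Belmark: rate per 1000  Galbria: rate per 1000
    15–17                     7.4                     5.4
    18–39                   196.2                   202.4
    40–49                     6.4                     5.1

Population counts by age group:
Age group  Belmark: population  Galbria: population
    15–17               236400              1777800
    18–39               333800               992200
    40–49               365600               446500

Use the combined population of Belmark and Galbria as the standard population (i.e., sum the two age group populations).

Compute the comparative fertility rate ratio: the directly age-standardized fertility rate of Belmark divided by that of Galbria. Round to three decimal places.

Combined standard total = 4152300; weights = 0.4851, 0.3193, 0.1956.
Belmark: 0.4851×7.4 + 0.3193×196.2 + 0.1956×6.4 = 67.4960 per 1000.
Galbria: 0.4851×5.4 + 0.3193×202.4 + 0.1956×5.1 = 68.2515 per 1000.
Ratio = 67.4960 ÷ 68.2515 = 0.98893.

0.989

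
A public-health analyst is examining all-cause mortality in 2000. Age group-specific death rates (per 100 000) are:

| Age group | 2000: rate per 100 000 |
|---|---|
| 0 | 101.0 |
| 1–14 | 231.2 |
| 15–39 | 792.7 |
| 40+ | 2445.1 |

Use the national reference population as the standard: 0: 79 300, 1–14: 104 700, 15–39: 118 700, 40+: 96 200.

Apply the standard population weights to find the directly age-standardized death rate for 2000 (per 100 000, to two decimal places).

906.31

Standard total = 398 900; weights = 0.1988, 0.2625, 0.2976, 0.2412.
Standardized rate: 0.1988×101.0 + 0.2625×231.2 + 0.2976×792.7 + 0.2412×2445.1 = 906.3125 per 100 000.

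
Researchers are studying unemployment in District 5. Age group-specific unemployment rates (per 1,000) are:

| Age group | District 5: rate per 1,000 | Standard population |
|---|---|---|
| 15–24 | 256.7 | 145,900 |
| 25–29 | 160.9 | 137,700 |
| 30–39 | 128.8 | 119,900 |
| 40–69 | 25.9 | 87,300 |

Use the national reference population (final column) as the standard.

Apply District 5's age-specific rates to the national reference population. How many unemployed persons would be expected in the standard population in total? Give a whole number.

77313

Expected unemployed persons = Σ (standard pop × age-specific rate ÷ 1,000)
= 145,900×256.7/1,000 + 137,700×160.9/1,000 + 119,900×128.8/1,000 + 87,300×25.9/1,000
= 37452.53 + 22155.93 + 15443.12 + 2261.07 = 77312.65.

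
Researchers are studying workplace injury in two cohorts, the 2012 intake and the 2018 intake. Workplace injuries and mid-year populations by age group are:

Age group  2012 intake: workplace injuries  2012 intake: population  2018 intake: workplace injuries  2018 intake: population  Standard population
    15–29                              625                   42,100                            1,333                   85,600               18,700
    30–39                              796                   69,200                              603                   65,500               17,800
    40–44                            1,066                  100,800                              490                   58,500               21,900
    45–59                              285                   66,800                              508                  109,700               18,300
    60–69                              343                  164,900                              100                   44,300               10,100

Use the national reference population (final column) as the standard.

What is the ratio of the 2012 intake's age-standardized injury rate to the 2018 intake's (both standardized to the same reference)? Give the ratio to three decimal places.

1.090

Age-specific rates per 10,000 for the 2012 intake: 148.46, 115.03, 105.75, 42.66, 20.80.
For the 2018 intake: 155.72, 92.06, 83.76, 46.31, 22.57.
Standard total = 86,800; weights = 0.2154, 0.2051, 0.2523, 0.2108, 0.1164.
The 2012 intake: 0.2154×148.46 + 0.2051×115.03 + 0.2523×105.75 + 0.2108×42.66 + 0.1164×20.80 = 93.6694 per 10,000.
The 2018 intake: 0.2154×155.72 + 0.2051×92.06 + 0.2523×83.76 + 0.2108×46.31 + 0.1164×22.57 = 85.9507 per 10,000.
Ratio = 93.6694 ÷ 85.9507 = 1.08980.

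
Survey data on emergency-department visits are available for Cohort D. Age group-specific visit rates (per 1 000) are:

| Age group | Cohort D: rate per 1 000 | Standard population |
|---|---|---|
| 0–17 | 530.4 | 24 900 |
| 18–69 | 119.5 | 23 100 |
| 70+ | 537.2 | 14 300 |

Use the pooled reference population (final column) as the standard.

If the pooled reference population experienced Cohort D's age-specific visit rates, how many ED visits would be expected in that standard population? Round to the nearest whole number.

23649

Expected ED visits = Σ (standard pop × age-specific rate ÷ 1 000)
= 24 900×530.4/1 000 + 23 100×119.5/1 000 + 14 300×537.2/1 000
= 13206.96 + 2760.45 + 7681.96 = 23649.37.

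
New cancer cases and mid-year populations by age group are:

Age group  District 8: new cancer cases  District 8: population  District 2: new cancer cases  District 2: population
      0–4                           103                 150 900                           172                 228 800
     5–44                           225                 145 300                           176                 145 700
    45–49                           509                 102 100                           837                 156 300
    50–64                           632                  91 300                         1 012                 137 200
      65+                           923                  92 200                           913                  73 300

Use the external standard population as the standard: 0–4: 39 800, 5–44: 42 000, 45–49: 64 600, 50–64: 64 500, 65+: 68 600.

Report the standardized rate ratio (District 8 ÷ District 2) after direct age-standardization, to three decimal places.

Age-specific rates per 100 000 for District 8: 68.26, 154.85, 498.53, 692.22, 1001.08.
For District 2: 75.17, 120.80, 535.51, 737.61, 1245.57.
Standard total = 279 500; weights = 0.1424, 0.1503, 0.2311, 0.2308, 0.2454.
District 8: 0.1424×68.26 + 0.1503×154.85 + 0.2311×498.53 + 0.2308×692.22 + 0.2454×1001.08 = 553.6613 per 100 000.
District 2: 0.1424×75.17 + 0.1503×120.80 + 0.2311×535.51 + 0.2308×737.61 + 0.2454×1245.57 = 628.5542 per 100 000.
Ratio = 553.6613 ÷ 628.5542 = 0.88085.

0.881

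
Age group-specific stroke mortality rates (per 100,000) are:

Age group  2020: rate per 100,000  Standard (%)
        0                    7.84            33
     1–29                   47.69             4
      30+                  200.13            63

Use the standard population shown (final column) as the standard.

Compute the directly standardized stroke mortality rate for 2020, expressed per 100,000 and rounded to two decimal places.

130.58

Standard weights: 0.33, 0.04, 0.63.
Standardized rate: 0.3300×7.84 + 0.0400×47.69 + 0.6300×200.13 = 130.5767 per 100,000.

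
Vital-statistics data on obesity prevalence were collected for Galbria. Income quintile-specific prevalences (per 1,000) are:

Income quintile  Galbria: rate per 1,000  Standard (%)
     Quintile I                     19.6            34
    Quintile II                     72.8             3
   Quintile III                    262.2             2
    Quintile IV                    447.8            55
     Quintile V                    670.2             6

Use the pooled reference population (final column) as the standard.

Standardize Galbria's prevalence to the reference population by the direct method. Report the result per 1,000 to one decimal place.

300.6

Standard weights: 0.34, 0.03, 0.02, 0.55, 0.06.
Standardized rate: 0.3400×19.6 + 0.0300×72.8 + 0.0200×262.2 + 0.5500×447.8 + 0.0600×670.2 = 300.5940 per 1,000.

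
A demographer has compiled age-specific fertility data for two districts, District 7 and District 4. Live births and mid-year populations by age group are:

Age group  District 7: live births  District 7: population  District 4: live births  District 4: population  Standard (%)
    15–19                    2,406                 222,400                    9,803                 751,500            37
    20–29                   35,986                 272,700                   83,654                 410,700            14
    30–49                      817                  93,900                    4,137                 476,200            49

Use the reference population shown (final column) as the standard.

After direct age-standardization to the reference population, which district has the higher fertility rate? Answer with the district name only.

District 4

Age-specific rates per 1,000 for District 7: 10.818, 131.962, 8.701.
For District 4: 13.045, 203.686, 8.688.
Standard weights: 0.37, 0.14, 0.49.
District 7: 0.3700×10.818 + 0.1400×131.962 + 0.4900×8.701 = 26.7408 per 1,000.
District 4: 0.3700×13.045 + 0.1400×203.686 + 0.4900×8.688 = 37.5995 per 1,000.
The crude rates (66.57 vs 59.57) would put District 7 higher, but that reflects its age composition; once standardized to a common age structure, District 4 has the higher underlying rate.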